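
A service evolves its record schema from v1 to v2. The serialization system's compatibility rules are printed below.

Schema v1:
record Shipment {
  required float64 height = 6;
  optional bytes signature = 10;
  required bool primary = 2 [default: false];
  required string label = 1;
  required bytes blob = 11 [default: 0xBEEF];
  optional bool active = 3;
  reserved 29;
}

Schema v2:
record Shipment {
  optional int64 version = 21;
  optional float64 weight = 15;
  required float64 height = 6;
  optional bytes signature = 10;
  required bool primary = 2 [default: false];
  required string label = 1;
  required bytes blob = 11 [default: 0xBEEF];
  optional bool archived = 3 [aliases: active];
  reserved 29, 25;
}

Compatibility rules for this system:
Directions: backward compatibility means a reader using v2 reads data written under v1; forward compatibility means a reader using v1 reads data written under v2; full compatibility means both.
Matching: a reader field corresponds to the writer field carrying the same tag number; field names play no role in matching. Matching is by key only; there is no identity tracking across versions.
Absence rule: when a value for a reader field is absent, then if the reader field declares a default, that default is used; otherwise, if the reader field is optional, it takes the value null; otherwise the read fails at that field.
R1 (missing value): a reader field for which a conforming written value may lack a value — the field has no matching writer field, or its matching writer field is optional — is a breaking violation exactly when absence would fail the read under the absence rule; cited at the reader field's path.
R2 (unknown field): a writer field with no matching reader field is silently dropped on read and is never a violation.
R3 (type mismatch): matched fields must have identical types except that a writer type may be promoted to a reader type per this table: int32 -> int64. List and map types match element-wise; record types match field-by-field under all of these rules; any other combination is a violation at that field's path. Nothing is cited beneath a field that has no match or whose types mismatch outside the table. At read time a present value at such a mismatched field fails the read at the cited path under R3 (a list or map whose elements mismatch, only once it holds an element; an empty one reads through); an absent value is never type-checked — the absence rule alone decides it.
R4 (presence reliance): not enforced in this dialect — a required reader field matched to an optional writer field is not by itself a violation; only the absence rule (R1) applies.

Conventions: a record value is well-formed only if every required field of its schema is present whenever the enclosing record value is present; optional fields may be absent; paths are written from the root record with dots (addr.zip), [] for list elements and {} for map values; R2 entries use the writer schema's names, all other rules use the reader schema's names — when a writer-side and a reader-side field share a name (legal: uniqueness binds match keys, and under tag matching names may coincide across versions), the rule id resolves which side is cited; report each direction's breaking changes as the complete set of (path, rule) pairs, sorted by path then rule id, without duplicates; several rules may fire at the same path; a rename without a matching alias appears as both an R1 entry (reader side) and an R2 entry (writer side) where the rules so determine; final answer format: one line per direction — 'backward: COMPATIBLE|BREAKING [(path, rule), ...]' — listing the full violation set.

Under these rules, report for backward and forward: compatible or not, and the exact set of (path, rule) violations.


in Shipment below, arrows point writer -> reader
backward pass over Shipment, reader schema v2, writer schema v1:
  version has no writer counterpart
  weight has no writer counterpart
  height: paired with writer height (float64 -> float64; writer required)
  signature: paired with writer signature (bytes -> bytes; writer optional)
  primary: paired with writer primary (bool -> bool; writer required)
  label: paired with writer label (string -> string; writer required)
  blob: paired with writer blob (bytes -> bytes; writer required)
  archived: paired with writer active (bool -> bool; writer optional)
  => backward verdict for Shipment: COMPATIBLE, no violations
forward pass over Shipment, reader schema v1, writer schema v2:
  height: paired with writer height (float64 -> float64; writer required)
  signature: paired with writer signature (bytes -> bytes; writer optional)
  primary: paired with writer primary (bool -> bool; writer required)
  label: paired with writer label (string -> string; writer required)
  blob: paired with writer blob (bytes -> bytes; writer required)
  active: paired with writer archived (bool -> bool; writer optional)
  writer field version has no reader counterpart
  writer field weight has no reader counterpart
  => forward verdict for Shipment: COMPATIBLE, no violations

backward: COMPATIBLE []; forward: COMPATIBLE []


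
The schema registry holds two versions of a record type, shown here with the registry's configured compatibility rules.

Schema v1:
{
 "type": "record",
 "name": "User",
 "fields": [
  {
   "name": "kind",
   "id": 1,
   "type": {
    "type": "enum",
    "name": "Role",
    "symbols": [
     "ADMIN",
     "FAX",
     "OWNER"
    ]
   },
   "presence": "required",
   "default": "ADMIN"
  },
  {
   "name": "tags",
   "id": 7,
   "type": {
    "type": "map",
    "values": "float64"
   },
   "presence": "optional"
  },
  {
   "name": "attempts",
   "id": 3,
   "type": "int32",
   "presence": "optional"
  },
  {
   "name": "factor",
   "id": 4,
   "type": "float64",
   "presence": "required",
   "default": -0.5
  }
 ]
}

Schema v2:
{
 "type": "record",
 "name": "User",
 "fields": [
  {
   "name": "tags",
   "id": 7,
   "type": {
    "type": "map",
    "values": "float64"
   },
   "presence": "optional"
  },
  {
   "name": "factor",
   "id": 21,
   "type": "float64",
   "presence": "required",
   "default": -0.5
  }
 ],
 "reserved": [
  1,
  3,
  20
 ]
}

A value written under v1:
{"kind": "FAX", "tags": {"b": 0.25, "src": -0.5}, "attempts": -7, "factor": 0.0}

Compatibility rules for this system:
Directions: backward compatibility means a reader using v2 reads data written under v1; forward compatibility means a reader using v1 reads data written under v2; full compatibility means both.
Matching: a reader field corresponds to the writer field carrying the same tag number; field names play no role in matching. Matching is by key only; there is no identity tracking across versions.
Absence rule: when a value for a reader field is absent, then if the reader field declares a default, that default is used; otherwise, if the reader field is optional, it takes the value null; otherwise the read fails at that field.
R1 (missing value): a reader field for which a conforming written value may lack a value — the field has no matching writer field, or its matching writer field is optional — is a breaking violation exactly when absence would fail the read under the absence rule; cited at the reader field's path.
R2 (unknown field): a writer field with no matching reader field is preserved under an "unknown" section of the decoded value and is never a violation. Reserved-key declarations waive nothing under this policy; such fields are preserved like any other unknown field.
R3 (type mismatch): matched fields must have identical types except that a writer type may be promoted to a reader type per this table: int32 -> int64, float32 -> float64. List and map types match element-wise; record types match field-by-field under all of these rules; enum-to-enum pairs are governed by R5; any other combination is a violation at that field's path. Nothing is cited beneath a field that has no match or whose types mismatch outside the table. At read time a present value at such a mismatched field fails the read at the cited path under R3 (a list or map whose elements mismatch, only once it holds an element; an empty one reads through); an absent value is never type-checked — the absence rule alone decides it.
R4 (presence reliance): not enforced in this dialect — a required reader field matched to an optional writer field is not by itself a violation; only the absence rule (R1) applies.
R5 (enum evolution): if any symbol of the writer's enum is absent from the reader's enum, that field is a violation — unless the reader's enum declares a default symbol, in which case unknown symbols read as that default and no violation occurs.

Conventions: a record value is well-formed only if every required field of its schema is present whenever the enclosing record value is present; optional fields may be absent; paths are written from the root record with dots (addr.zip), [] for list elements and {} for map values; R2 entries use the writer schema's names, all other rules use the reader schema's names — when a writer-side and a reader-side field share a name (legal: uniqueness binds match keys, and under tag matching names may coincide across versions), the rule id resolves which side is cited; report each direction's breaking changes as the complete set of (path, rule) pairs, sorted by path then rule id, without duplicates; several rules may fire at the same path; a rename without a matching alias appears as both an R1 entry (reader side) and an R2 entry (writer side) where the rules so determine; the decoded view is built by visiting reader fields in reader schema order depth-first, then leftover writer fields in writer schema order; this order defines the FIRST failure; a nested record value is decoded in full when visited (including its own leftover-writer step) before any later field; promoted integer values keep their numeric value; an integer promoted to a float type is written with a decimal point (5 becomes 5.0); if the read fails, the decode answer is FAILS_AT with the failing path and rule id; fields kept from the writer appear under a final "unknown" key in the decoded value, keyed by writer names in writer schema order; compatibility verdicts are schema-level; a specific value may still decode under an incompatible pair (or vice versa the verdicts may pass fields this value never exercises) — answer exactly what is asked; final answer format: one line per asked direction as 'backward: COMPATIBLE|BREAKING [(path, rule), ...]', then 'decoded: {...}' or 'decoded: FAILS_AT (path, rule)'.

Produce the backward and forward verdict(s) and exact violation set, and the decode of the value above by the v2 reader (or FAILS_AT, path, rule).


arrows below run writer -> reader for User
backward pass over User, reader schema v2, writer schema v1:
  tags: map<string, float64> -> map<string, float64>, writer optional; from tags
  factor: no writer-side match
  kind (writer side), unknown to reader
  attempts (writer side), unknown to reader
  factor (writer side), unknown to reader
  => backward: COMPATIBLE
forward pass over User, reader schema v1, writer schema v2:
  kind: no writer-side match
  tags: map<string, float64> -> map<string, float64>, writer optional; from tags
  attempts: no writer-side match
  factor: no writer-side match
  factor (writer side), unknown to reader
  => forward: COMPATIBLE
decoding the User value with the v2 reader:
  tags := {"b": 0.25, "src": -0.5}
  factor := -0.5 (absent -> default)
  writer kind: kept under "unknown"
  writer attempts: kept under "unknown"
  writer factor: kept under "unknown"
  => decoded: {"tags": {"b": 0.25, "src": -0.5}, "factor": -0.5, "unknown": {"kind": "FAX", "attempts": -7, "factor": 0.0}}

backward: COMPATIBLE []; forward: COMPATIBLE []; decoded: {"tags": {"b": 0.25, "src": -0.5}, "factor": -0.5, "unknown": {"kind": "FAX", "attempts": -7, "factor": 0.0}}


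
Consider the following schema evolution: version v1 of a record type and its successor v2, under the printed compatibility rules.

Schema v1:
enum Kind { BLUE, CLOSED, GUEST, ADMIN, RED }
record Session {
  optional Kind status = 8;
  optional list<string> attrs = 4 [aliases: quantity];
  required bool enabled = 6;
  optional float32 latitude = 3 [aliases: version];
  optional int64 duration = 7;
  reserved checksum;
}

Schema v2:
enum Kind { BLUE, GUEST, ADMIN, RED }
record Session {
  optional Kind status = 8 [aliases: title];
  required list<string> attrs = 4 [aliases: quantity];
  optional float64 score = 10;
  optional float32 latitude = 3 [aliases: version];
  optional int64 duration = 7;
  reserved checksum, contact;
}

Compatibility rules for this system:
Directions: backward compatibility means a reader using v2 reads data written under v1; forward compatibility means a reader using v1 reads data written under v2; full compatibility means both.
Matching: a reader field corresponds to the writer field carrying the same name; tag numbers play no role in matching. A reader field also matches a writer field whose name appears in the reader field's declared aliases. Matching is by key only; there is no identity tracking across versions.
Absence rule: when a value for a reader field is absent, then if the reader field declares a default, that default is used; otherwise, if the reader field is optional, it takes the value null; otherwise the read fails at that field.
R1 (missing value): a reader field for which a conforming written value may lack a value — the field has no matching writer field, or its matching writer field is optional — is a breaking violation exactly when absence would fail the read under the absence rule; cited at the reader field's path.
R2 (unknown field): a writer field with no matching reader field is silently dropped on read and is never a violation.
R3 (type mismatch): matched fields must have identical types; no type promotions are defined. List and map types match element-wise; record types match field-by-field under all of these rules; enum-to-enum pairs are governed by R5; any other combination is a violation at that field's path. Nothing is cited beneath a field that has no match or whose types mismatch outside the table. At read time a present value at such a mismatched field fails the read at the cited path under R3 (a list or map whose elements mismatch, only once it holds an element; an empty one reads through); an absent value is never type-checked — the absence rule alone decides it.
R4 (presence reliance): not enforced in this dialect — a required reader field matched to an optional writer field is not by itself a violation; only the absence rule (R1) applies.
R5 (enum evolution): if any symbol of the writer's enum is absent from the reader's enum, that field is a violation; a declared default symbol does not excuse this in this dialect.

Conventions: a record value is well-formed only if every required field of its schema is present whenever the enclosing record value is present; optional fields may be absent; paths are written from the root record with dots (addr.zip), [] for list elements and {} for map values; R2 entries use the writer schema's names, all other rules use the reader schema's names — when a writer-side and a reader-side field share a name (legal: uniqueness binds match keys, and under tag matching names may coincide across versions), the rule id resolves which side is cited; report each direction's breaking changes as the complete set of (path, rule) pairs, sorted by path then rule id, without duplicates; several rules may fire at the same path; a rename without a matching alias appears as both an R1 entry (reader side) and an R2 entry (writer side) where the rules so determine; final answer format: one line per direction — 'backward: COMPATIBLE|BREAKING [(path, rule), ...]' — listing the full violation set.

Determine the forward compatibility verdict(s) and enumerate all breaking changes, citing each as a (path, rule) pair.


forward: BREAKING [(enabled, R1)]

each type pair in Session: writer, then reader
forward pass over Session, reader schema v1, writer schema v2:
  status: paired with writer status (Kind -> Kind; writer optional)
  attrs: paired with writer attrs (list<string> -> list<string>; writer required)
  enabled: no writer match
  latitude: paired with writer latitude (float32 -> float32; writer optional)
  duration: paired with writer duration (int64 -> int64; writer optional)
  score (writer side), unknown to reader
  violation R1 at enabled
  => forward: BREAKING (1)
the other Session changes do not affect what is asked:
  field attrs in record Session: optional changed to required -> matters only for Session's backward compatibility — outside the asked direction
  enum Kind (field status in record Session): symbol CLOSED removed -> matters only for Session's backward compatibility — outside the asked direction
  added field score to record Session: optional float64, tag 10 (in v2 it sits immediately before latitude) -> inert for the asked Session verdict: nothing fires


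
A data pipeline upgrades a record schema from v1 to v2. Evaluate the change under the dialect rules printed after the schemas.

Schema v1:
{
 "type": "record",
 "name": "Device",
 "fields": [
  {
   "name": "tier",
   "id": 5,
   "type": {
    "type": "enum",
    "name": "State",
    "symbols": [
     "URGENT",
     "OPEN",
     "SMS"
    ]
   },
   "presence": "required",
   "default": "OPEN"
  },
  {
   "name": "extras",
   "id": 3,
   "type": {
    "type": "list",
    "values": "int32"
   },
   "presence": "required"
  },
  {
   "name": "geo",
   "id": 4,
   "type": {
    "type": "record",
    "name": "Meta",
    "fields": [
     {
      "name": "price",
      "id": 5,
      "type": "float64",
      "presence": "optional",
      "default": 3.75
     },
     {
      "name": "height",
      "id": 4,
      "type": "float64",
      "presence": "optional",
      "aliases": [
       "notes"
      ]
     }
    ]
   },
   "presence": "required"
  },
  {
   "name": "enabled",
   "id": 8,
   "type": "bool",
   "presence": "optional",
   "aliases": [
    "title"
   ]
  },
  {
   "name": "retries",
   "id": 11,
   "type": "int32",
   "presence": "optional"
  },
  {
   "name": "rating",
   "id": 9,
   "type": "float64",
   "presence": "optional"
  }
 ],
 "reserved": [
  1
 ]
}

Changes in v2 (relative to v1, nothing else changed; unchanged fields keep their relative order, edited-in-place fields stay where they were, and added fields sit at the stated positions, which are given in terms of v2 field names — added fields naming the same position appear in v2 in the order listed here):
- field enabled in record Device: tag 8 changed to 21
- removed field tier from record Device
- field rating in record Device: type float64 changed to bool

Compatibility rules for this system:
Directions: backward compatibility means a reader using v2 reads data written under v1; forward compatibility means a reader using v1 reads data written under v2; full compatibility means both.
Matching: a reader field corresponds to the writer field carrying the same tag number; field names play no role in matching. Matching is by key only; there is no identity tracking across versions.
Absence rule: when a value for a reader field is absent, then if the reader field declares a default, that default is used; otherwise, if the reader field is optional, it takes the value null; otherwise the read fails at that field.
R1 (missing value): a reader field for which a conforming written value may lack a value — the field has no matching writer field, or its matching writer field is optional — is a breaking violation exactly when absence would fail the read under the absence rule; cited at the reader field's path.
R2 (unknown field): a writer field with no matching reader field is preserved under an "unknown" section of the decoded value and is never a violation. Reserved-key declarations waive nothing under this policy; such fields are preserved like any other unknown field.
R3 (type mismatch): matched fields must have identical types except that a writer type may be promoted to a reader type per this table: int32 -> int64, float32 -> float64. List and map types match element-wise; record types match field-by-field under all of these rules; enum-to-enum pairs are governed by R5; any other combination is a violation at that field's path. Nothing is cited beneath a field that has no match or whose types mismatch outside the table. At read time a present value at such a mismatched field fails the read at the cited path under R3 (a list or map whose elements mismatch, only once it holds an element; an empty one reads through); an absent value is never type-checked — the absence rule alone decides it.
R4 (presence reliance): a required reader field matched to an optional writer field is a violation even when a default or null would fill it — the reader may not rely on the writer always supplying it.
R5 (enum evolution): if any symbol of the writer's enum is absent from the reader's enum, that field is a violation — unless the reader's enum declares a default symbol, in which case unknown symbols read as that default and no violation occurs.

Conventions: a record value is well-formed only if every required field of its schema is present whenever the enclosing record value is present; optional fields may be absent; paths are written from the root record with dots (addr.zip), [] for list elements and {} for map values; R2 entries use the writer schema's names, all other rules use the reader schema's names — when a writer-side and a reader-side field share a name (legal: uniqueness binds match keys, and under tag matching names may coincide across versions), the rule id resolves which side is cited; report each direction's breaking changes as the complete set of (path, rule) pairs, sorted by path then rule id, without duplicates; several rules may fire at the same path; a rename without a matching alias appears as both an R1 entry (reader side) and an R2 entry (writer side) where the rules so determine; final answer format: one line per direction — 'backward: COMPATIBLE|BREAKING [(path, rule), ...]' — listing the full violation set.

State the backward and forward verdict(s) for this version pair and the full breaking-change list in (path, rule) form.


arrows below run writer -> reader for Device
backward pass over Device, reader schema v2, writer schema v1:
  extras: paired with writer extras (list<int32> -> list<int32>; writer required)
  geo: paired with writer geo (Meta -> Meta; writer required)
  enabled: no writer-side match
  retries: paired with writer retries (int32 -> int32; writer optional)
  rating: paired with writer rating (float64 -> bool; writer optional)
  writer tier: unknown to reader
  writer enabled: unknown to reader
  geo.price: paired with writer geo.price (float64 -> float64; writer optional)
  geo.height: paired with writer geo.height (float64 -> float64; writer optional)
  breaking: (rating, R3)
  backward on Device therefore BREAKING (1)
forward pass over Device, reader schema v1, writer schema v2:
  tier: no writer-side match
  extras: paired with writer extras (list<int32> -> list<int32>; writer required)
  geo: paired with writer geo (Meta -> Meta; writer required)
  enabled: no writer-side match
  retries: paired with writer retries (int32 -> int32; writer optional)
  rating: paired with writer rating (bool -> float64; writer optional)
  writer enabled: unknown to reader
  geo.price: paired with writer geo.price (float64 -> float64; writer optional)
  geo.height: paired with writer geo.height (float64 -> float64; writer optional)
  breaking: (rating, R3)
  forward on Device therefore BREAKING (1)

backward: BREAKING [(rating, R3)]; forward: BREAKING [(rating, R3)]


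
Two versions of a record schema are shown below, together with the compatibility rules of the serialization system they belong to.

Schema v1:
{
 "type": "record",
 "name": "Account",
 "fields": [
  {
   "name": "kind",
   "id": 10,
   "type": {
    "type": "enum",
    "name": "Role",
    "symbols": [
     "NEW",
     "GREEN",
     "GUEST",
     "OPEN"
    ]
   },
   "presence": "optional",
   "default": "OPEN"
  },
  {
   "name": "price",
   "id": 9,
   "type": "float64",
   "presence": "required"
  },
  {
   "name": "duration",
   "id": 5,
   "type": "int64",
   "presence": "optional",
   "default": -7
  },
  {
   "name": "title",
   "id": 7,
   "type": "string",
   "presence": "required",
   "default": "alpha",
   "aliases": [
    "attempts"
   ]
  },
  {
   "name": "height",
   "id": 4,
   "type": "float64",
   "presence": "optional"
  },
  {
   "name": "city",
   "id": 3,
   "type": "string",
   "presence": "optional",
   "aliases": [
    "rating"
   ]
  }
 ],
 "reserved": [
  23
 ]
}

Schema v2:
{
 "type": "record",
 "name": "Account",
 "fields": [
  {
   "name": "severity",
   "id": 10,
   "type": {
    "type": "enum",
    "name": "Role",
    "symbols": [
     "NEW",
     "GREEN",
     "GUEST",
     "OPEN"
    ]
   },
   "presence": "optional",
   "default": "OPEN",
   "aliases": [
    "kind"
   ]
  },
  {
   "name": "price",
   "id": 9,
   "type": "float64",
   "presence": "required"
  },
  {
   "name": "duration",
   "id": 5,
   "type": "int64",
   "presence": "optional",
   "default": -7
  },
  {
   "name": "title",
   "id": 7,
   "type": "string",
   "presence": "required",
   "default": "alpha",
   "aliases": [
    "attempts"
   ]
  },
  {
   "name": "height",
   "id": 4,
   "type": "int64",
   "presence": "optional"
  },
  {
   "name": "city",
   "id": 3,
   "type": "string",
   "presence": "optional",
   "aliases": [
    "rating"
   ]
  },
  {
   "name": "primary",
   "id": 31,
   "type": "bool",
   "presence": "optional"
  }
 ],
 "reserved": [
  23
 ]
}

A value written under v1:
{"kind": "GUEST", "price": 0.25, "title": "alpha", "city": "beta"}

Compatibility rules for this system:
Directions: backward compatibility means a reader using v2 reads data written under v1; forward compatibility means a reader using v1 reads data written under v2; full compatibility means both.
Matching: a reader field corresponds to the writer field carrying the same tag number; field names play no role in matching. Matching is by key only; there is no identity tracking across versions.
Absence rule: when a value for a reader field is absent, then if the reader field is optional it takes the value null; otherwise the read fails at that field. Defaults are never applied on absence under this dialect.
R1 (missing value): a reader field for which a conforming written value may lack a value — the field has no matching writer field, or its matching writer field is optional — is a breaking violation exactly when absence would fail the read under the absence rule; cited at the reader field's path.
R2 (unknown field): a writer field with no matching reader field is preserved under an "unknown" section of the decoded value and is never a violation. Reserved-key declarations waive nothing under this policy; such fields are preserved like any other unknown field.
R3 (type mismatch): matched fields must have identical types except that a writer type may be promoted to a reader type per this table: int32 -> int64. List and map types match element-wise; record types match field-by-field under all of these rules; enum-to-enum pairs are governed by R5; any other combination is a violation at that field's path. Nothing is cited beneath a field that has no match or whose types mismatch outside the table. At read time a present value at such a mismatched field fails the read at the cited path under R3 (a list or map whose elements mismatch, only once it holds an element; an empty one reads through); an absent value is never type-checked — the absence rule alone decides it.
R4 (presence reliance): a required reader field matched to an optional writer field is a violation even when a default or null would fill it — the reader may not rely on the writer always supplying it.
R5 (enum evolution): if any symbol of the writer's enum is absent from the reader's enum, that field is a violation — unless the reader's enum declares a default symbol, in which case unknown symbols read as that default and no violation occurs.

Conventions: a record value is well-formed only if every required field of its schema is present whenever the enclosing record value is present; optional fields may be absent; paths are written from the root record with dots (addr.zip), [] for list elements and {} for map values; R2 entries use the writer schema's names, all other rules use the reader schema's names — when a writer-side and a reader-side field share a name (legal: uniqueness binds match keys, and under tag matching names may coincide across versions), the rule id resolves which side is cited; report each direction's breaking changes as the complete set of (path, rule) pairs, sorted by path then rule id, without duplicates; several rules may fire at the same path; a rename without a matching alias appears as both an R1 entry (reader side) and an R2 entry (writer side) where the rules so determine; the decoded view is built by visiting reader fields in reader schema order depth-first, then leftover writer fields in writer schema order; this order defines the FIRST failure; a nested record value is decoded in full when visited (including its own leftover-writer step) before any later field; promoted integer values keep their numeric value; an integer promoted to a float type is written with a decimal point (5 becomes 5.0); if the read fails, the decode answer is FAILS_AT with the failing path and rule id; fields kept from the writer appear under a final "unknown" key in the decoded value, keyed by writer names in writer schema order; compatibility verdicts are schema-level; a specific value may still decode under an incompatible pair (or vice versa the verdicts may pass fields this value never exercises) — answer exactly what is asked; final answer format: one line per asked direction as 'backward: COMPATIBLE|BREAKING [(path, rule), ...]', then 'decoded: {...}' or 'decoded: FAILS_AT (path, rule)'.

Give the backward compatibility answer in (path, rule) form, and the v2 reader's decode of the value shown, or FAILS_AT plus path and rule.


backward: BREAKING [(height, R3)]; decoded: {"severity": "GUEST", "price": 0.25, "duration": null, "title": "alpha", "height": null, "city": "beta", "primary": null}

the writer's type comes first in each Account pair
backward on Account — v2 reading data written by v1:
  severity <- kind (Role -> Role, writer optional)
  price <- price (float64 -> float64, writer required)
  duration <- duration (int64 -> int64, writer optional)
  title <- title (string -> string, writer required)
  height <- height (float64 -> int64, writer optional)
  city <- city (string -> string, writer optional)
  no writer field matches reader primary
  breaking: (height, R3)
  => backward verdict for Account: BREAKING, 1 violation(s)
decode walk for Account under reader schema v2:
  severity := "GUEST" (from writer kind)
  price := 0.25
  duration := null (absent, optional -> null)
  title := "alpha"
  height := null (absent, optional -> null)
  city := "beta"
  primary := null (absent, optional -> null)
  => decoded: {"severity": "GUEST", "price": 0.25, "duration": null, "title": "alpha", "height": null, "city": "beta", "primary": null}


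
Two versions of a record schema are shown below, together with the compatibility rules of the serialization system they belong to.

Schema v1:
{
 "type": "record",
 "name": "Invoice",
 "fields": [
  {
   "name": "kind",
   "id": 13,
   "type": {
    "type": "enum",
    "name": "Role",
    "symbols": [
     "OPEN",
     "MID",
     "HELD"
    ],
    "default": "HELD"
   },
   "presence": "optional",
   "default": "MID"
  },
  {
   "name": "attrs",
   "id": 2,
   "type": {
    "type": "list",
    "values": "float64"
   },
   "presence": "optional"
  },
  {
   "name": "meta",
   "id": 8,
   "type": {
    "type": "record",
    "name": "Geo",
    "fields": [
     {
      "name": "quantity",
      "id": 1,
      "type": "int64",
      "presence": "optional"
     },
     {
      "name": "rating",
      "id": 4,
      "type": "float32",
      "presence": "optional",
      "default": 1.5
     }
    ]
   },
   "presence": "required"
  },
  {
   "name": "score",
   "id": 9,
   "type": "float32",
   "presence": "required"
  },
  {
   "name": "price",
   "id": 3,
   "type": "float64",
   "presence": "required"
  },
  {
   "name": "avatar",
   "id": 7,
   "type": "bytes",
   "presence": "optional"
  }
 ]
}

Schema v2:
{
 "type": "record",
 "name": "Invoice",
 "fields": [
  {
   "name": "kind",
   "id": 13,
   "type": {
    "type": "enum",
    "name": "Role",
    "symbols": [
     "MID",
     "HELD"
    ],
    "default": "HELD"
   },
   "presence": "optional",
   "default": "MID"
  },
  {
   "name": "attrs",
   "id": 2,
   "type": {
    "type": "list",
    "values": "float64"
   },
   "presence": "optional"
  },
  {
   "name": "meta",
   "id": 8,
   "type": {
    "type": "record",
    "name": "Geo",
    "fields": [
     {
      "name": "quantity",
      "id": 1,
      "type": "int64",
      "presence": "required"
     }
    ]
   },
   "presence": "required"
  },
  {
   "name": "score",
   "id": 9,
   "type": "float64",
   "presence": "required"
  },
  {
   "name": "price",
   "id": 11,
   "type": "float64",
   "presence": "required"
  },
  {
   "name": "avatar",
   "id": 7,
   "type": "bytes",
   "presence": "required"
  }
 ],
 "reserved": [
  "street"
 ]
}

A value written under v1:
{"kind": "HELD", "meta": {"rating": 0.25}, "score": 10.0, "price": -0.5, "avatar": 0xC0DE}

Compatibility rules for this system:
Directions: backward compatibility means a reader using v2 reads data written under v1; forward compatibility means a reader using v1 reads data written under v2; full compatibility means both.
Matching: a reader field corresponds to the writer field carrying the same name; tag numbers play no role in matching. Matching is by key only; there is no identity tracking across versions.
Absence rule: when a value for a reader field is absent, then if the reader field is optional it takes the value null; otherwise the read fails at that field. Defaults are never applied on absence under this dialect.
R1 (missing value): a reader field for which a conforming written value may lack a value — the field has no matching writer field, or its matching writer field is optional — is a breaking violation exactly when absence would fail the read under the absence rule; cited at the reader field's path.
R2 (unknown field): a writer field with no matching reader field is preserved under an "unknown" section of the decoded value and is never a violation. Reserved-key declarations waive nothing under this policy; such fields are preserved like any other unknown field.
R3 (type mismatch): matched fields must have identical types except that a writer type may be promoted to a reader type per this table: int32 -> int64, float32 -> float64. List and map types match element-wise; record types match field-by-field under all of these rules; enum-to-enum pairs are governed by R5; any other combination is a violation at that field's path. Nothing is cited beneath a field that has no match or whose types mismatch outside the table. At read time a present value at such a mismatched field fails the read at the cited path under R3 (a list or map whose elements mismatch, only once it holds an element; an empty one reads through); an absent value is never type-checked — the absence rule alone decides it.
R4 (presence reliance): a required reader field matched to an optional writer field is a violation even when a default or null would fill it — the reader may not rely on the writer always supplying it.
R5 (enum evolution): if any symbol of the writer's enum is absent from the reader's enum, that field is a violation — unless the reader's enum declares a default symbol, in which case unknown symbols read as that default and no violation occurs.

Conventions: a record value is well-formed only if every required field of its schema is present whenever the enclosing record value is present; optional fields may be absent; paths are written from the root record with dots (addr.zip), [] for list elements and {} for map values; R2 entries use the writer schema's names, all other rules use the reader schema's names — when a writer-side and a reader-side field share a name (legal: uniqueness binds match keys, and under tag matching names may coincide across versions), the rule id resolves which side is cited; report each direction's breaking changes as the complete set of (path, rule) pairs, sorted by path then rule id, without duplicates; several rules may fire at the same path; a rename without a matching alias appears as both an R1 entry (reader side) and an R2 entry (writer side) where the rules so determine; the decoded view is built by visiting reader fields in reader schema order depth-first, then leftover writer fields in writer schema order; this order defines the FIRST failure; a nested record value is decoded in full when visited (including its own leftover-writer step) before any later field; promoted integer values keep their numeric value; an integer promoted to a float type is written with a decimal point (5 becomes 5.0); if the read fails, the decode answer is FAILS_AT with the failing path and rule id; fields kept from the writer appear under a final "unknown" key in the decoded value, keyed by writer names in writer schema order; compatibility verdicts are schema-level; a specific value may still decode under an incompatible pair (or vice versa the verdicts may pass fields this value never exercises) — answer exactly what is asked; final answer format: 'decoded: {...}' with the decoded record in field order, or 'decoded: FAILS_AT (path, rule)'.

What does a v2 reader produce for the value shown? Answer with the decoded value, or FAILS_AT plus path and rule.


decoded: FAILS_AT (meta.quantity, R1)

the writer's type comes first in each Invoice pair
migrating the Invoice value to v2:
  kind := "HELD"
  attrs := null (missing; optional => null)
  read fails at meta.quantity under R1 (no fill)
  => FAILS_AT (meta.quantity, R1)
checking off the Invoice differences that do not matter here:
  removed field rating from record Geo -> triggers nothing under the printed rules; the Invoice answer is the same either way
  enum Role (field kind in record Invoice): symbol OPEN removed -> triggers nothing under the printed rules; the Invoice answer is the same either way
  field score in record Invoice: type float32 changed to float64 -> affects the rule determinations only; this particular Invoice value decodes identically
  field avatar in record Invoice: optional changed to required -> affects the rule determinations only; this particular Invoice value decodes identically
  field price in record Invoice: tag 3 changed to 11 -> triggers nothing under the printed rules; the Invoice answer is the same either way


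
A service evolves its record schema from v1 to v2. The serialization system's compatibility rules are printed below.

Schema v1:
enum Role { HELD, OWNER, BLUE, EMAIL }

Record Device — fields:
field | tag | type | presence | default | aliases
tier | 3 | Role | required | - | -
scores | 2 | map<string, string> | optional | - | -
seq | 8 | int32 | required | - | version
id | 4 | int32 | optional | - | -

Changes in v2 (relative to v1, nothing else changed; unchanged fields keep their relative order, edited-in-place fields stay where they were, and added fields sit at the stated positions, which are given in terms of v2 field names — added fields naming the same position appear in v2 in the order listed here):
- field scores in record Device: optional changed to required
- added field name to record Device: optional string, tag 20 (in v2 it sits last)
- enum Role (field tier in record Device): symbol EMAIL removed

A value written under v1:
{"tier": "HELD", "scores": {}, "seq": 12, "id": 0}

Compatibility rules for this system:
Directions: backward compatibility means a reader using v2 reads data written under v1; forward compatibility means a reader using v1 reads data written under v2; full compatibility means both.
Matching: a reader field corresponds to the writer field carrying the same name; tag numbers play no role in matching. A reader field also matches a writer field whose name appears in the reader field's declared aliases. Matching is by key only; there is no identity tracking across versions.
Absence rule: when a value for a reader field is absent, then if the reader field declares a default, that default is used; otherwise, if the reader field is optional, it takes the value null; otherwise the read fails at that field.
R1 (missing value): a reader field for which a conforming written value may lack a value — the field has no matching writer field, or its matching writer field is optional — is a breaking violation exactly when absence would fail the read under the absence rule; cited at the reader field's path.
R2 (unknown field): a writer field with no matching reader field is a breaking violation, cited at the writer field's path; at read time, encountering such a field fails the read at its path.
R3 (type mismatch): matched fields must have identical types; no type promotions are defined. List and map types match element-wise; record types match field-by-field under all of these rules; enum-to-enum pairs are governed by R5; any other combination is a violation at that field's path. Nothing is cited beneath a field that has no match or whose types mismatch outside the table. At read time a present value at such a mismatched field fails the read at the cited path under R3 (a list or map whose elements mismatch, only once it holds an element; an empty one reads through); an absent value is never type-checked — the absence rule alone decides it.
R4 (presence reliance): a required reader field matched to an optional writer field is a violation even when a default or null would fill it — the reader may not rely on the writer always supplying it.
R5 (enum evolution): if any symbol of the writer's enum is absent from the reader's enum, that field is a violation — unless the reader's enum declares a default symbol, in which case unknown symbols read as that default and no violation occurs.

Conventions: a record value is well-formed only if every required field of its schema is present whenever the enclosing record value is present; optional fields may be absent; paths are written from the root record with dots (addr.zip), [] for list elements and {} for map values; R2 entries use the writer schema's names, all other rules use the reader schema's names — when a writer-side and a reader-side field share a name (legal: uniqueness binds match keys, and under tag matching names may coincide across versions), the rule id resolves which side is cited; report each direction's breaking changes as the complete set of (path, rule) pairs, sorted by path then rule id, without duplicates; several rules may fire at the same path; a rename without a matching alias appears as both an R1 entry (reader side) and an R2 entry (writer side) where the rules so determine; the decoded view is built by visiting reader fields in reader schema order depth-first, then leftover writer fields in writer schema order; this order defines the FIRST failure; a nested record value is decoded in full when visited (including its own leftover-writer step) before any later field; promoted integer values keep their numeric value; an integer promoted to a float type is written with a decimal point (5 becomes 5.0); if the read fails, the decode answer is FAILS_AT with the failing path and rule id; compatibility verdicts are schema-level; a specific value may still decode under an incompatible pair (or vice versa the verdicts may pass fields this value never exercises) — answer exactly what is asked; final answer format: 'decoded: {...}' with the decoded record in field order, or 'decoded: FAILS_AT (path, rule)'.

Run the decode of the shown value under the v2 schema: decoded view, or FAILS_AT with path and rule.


decoded: {"tier": "HELD", "scores": {}, "seq": 12, "id": 0, "name": null}

arrows below run writer -> reader for Device
decode walk for Device under reader schema v2:
  tier := "HELD"
  scores := {}
  seq := 12
  id := 0
  name := null (not supplied -> null)
  => decoded: {"tier": "HELD", "scores": {}, "seq": 12, "id": 0, "name": null}
the other Device changes do not affect what is asked:
  field scores in record Device: optional changed to required -> matters for Device compatibility verdicts, not for this value's decode
  enum Role (field tier in record Device): symbol EMAIL removed -> matters for Device compatibility verdicts, not for this value's decode
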